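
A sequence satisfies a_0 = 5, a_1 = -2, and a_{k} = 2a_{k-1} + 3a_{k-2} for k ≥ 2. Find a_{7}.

The ordinary generating function has denominator 1 - 2y - 3y^2.
Iterating the recurrence: a_0,…,a_{7} = 5, -2, 11, 16, 65, 178, 551, 1636.

1636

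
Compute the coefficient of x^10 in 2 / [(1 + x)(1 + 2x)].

The denominator gives the recurrence a_n = −3a_(n−1) − 2a_(n−2) for n ≥ 2; the numerator fixes a_0 = 2, a_1 = -6.
Iterating: 2, -6, 14, -30, 62, -126, 254, -510, 1022, -2046, 4094, so a_10 = 4094.

4094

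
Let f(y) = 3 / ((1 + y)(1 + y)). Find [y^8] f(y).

27

The denominator gives the recurrence a_n = −2a_(n−1) − a_(n−2) for n ≥ 2; the numerator fixes a_0 = 3, a_1 = -6.
Iterating: 3, -6, 9, -12, 15, -18, 21, -24, 27, so a_8 = 27.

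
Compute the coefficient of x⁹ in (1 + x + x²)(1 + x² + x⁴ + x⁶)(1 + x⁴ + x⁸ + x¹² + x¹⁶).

(1 + x + x²) has coefficients 1,1,1 for degrees 0…2.
(1 + x² + x⁴ + x⁶) has coefficients 1,0,1,0,1,0,1,0,0,0 for degrees 0…9.
Finally multiplying by (1 + x⁴ + x⁸ + x¹² + x¹⁶), the product of all factors after the first has coefficients 1,0,1,0,2,0,2,0,2,0 for degrees 0…9.
[x⁹] = 1·0 + 1·2 + 1·0 = 2.

2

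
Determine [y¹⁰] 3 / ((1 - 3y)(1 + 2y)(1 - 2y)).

316407

Partial fractions give a closed form: a_n = (27/5)·3^n + (3/5)·(-2)^n + (-3)·2^n.
At n = 10: a_10 = 316407.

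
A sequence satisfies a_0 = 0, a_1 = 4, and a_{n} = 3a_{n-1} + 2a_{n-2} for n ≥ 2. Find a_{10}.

The ordinary generating function has denominator 1 - 3z - 2z^2.
Iterating the recurrence: a_0,…,a_{10} = 0, 4, 12, 44, 156, 556, 1980, 7052, 25116, 89452, 318588.

318588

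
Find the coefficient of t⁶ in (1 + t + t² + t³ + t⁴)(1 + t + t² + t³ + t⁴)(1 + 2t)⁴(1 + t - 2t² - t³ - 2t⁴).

(1 + t + t² + t³ + t⁴) has coefficients 1,1,1,1,1 for degrees 0…4.
(1 + t + t² + t³ + t⁴) has coefficients 1,1,1,1,1,0,0 for degrees 0…6.
Multiplying by (1 + 2t)⁴ gives running coefficients 1,9,33,65,81,80,72 for degrees 0…6.
Finally multiplying by (1 + t - 2t² - t³ - 2t⁴), the product of all factors after the first has coefficients 1,10,40,79,69,-20,-141 for degrees 0…6.
[t⁶] = 1·(-141) + 1·(-20) + 1·69 + 1·79 + 1·40 = 27.

27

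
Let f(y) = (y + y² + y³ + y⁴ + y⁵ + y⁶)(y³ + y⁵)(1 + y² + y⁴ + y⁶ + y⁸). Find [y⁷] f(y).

(y + y² + y³ + y⁴ + y⁵ + y⁶) has coefficients 0,1,1,1,1,1,1 for degrees 0…6.
(y³ + y⁵) has coefficients 0,0,0,1,0,1,0,0 for degrees 0…7.
Finally multiplying by (1 + y² + y⁴ + y⁶ + y⁸), the product of all factors after the first has coefficients 0,0,0,1,0,2,0,2 for degrees 0…7.
[y⁷] = 1·0 + 1·2 + 1·0 + 1·1 + 1·0 + 1·0 = 3.

3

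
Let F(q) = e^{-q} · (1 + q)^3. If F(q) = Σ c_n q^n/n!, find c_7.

The EGF product rule gives c_7 = Σ_{k_1+k_2=7} C(7; k_1,k_2) · ∏ g_i(k_i), where e^{-q} gives (-1)^k; (1+q)^3 gives the falling factorial (3)_k.
g_1(k) for k = 0…7: 1, -1, 1, -1, 1, -1, 1, -1.
g_2(k) for k = 0…7: 1, 3, 6, 6, 0, 0, 0, 0.
c_7 = Σ_k C(7,k)·g_1(k)·g_2(7−k) = 35·1·6 + 21·(-1)·6 + 7·1·3 + 1·(-1)·1 = 210 − 126 + 21 − 1 = 104.

104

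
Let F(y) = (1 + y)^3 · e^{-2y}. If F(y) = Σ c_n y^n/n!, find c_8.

The EGF product rule gives c_8 = Σ_{k_1+k_2=8} C(8; k_1,k_2) · ∏ g_i(k_i), where (1+y)^3 gives the falling factorial (3)_k; e^{-2y} gives (-2)^k.
g_1(k) for k = 0…8: 1, 3, 6, 6, 0, 0, 0, 0, 0.
g_2(k) for k = 0…8: 1, -2, 4, -8, 16, -32, 64, -128, 256.
c_8 = Σ_k C(8,k)·g_1(k)·g_2(8−k) = 1·1·256 + 8·3·(-128) + 28·6·64 + 56·6·(-32) = 256 − 3072 + 10752 − 10752 = -2816.

-2816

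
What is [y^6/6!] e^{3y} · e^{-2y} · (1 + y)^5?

4051

The EGF product rule gives c_6 = Σ_{k_1+k_2+k_3=6} C(6; k_1,k_2,k_3) · ∏ g_i(k_i), where e^{3y} gives (3)^k; e^{-2y} gives (-2)^k; (1+y)^5 gives the falling factorial (5)_k.
g_1(k) for k = 0…6: 1, 3, 9, 27, 81, 243, 729.
g_2(k) for k = 0…6: 1, -2, 4, -8, 16, -32, 64.
g_3(k) for k = 0…6: 1, 5, 20, 60, 120, 120, 0.
First combine the last two factors: h(k) = Σ_j C(k,j)·g_2(j)·g_3(k−j) for k = 0…6: 1, 3, 4, -8, -24, 88, 64.
c_6 = Σ_k C(6,k)·g_1(k)·h(6−k) = 1·1·64 + 6·3·88 + 15·9·(-24) + 20·27·(-8) + 15·81·4 + 6·243·3 + 1·729·1 = 64 + 1584 − 3240 − 4320 + 4860 + 4374 + 729 = 4051.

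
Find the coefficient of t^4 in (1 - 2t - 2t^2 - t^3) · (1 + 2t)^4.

-104

(1 - 2t - 2t^2 - t^3) has coefficients 1,-2,-2,-1 for degrees 0…3.
(1 + 2t)^4 has coefficients 1,8,24,32,16 for degrees 0…4.
[t^4] = 1·16 − 2·32 − 2·24 − 1·8 = -104.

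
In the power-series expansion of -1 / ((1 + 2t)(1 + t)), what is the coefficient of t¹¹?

Partial fractions give a closed form: a_n = (-2)·(-2)^n + (1)·(-1)^n.
At n = 11: a_11 = 4095.

4095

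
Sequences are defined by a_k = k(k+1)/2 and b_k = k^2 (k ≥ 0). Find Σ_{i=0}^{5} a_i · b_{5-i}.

77

The convolution is the x^5 coefficient of A(x)B(x).
Σ = 0·25 + 1·16 + 3·9 + 6·4 + 10·1 + 15·0 = 77.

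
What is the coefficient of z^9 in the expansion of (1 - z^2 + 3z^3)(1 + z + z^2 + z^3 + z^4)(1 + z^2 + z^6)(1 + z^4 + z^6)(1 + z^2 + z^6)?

(1 - z^2 + 3z^3) has coefficients 1,0,-1,3 for degrees 0…3.
(1 + z + z^2 + z^3 + z^4) has coefficients 1,1,1,1,1,0,0,0,0,0 for degrees 0…9.
Multiplying by (1 + z^2 + z^6) gives running coefficients 1,1,2,2,2,1,2,1,1,1 for degrees 0…9.
Multiplying by (1 + z^4 + z^6) gives running coefficients 1,1,2,2,3,2,5,4,5,4 for degrees 0…9.
Finally multiplying by (1 + z^2 + z^6), the product of all factors after the first has coefficients 1,1,3,3,5,4,9,7,12,10 for degrees 0…9.
[z^9] = 1·10 − 1·7 + 3·9 = 30.

30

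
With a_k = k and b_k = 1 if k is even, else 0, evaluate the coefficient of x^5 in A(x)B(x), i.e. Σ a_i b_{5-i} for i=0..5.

9

Write out a_i and b_{5-i} for i = 0,…,5 and sum the products.
Σ = 0·0 + 1·1 + 2·0 + 3·1 + 4·0 + 5·1 = 9.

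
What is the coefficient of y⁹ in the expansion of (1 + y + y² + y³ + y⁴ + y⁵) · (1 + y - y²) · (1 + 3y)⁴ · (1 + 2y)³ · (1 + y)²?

(1 + y + y² + y³ + y⁴ + y⁵) has coefficients 1,1,1,1,1,1 for degrees 0…5.
(1 + y - y²) has coefficients 1,1,-1,0,0,0,0,0,0,0 for degrees 0…9.
Multiplying by (1 + 3y)⁴ gives running coefficients 1,13,65,150,135,-27,-81,0,0,0 for degrees 0…9.
Multiplying by (1 + 2y)³ gives running coefficients 1,19,155,704,1919,3103,2577,270,-1188,-648 for degrees 0…9.
Finally multiplying by (1 + y)², the product of all factors after the first has coefficients 1,21,194,1033,3482,7645,10702,8527,1929,-2754 for degrees 0…9.
[y⁹] = 1·(-2754) + 1·1929 + 1·8527 + 1·10702 + 1·7645 + 1·3482 = 29531.

29531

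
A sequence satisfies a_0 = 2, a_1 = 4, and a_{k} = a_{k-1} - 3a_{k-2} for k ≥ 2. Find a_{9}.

-86

The ordinary generating function has denominator 1 - x + 3x^2.
Iterating the recurrence: a_0,…,a_{9} = 2, 4, -2, -14, -8, 34, 58, -44, -218, -86.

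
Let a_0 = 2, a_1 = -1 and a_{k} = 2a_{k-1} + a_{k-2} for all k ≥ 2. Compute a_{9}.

-169

The ordinary generating function has denominator 1 - 2y - y^2.
Iterating the recurrence: a_0,…,a_{9} = 2, -1, 0, -1, -2, -5, -12, -29, -70, -169.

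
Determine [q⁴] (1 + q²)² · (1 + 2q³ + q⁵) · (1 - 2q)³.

13

(1 + q²)² has coefficients 1,0,2,0,1 for degrees 0…4.
(1 + 2q³ + q⁵) has coefficients 1,0,0,2,0 for degrees 0…4.
Finally multiplying by (1 - 2q)³, the product of all factors after the first has coefficients 1,-6,12,-6,-12 for degrees 0…4.
[q⁴] = 1·(-12) + 2·12 + 1·1 = 13.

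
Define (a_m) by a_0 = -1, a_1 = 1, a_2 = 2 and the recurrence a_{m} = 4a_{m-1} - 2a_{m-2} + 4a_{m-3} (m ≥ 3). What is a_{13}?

1403456

The ordinary generating function has denominator 1 - 4z + 2z^2 - 4z^3.
Iterating the recurrence: a_0,…,a_{13} = -1, 1, 2, 2, 8, 36, 136, 504, 1888, 7088, 26592, 99744, 374144, 1403456.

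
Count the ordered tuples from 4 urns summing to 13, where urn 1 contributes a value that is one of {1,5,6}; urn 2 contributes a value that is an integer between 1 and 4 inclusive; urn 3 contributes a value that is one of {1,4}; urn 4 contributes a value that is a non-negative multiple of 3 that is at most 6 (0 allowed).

7

The generating function for the choices is (z + z^5 + z^6)·(z + z^2 + z^3 + z^4)·(z + z^4)·(1 + z^3 + z^6); the count is [z^13].
(z + z^5 + z^6) has coefficients 0,1,0,0,0,1,1 for degrees 0…6.
(z + z^2 + z^3 + z^4) has coefficients 0,1,1,1,1,0,0,0,0,0,0,0,0,0 for degrees 0…13.
Multiplying by (z + z^4) gives running coefficients 0,0,1,1,1,2,1,1,1,0,0,0,0,0 for degrees 0…13.
Finally multiplying by (1 + z^3 + z^6), the product of all factors after the first has coefficients 0,0,1,1,1,3,2,2,4,2,2,3,1,1 for degrees 0…13.
[z^13] = 1·1 + 1·4 + 1·2 = 7.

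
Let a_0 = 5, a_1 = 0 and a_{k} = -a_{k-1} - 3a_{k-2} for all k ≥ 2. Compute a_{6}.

The ordinary generating function has denominator 1 + z + 3z^2.
Iterating the recurrence: a_0,…,a_{6} = 5, 0, -15, 15, 30, -75, -15.

-15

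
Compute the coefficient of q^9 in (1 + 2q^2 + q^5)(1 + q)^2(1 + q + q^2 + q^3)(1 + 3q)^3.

444

(1 + 2q^2 + q^5) has coefficients 1,0,2,0,0,1 for degrees 0…5.
(1 + q)^2 has coefficients 1,2,1,0,0,0,0,0,0,0 for degrees 0…9.
Multiplying by (1 + q + q^2 + q^3) gives running coefficients 1,3,4,4,3,1,0,0,0,0 for degrees 0…9.
Finally multiplying by (1 + 3q)^3, the product of all factors after the first has coefficients 1,12,58,148,228,244,198,108,27,0 for degrees 0…9.
[q^9] = 1·0 + 2·108 + 1·228 = 444.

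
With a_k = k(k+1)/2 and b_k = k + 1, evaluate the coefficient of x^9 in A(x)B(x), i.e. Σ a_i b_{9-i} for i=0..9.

The convolution is the x^9 coefficient of A(x)B(x).
Σ = 0·10 + 1·9 + 3·8 + 6·7 + 10·6 + 15·5 + 21·4 + 28·3 + 36·2 + 45·1 = 495.

495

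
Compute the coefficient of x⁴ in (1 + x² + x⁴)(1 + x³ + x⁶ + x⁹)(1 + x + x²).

3

(1 + x² + x⁴) has coefficients 1,0,1,0,1 for degrees 0…4.
(1 + x³ + x⁶ + x⁹) has coefficients 1,0,0,1,0 for degrees 0…4.
Finally multiplying by (1 + x + x²), the product of all factors after the first has coefficients 1,1,1,1,1 for degrees 0…4.
[x⁴] = 1·1 + 1·1 + 1·1 = 3.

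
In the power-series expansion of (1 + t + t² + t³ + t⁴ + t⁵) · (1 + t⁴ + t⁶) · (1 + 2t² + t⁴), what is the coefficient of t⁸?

(1 + t + t² + t³ + t⁴ + t⁵) has coefficients 1,1,1,1,1,1 for degrees 0…5.
(1 + t⁴ + t⁶) has coefficients 1,0,0,0,1,0,1,0,0 for degrees 0…8.
Finally multiplying by (1 + 2t² + t⁴), the product of all factors after the first has coefficients 1,0,2,0,2,0,3,0,3 for degrees 0…8.
[t⁸] = 1·3 + 1·0 + 1·3 + 1·0 + 1·2 + 1·0 = 8.

8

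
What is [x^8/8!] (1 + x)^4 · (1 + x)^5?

The EGF product rule gives c_8 = Σ_{k_1+k_2=8} C(8; k_1,k_2) · ∏ g_i(k_i), where (1+x)^4 gives the falling factorial (4)_k; (1+x)^5 gives the falling factorial (5)_k.
g_1(k) for k = 0…8: 1, 4, 12, 24, 24, 0, 0, 0, 0.
g_2(k) for k = 0…8: 1, 5, 20, 60, 120, 120, 0, 0, 0.
c_8 = Σ_k C(8,k)·g_1(k)·g_2(8−k) = 56·24·120 + 70·24·120 = 161280 + 201600 = 362880.

362880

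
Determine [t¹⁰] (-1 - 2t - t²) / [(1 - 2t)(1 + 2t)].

The denominator gives the recurrence a_n = 4a_(n−2) for n ≥ 3; the numerator fixes a_0 = -1, a_1 = -2, a_2 = -5.
Iterating: -1, -2, -5, -8, -20, -32, -80, -128, -320, -512, -1280, so a_10 = -1280.

-1280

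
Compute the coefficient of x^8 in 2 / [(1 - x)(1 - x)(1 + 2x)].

The denominator gives the recurrence a_n = 3a_(n−2) − 2a_(n−3) for n ≥ 3; the numerator fixes a_0 = 2, a_1 = 0, a_2 = 6.
Iterating: 2, 0, 6, -4, 18, -24, 62, -108, 234, so a_8 = 234.

234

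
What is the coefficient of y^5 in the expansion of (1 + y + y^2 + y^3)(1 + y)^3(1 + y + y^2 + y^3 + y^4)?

(1 + y + y^2 + y^3) has coefficients 1,1,1,1 for degrees 0…3.
(1 + y)^3 has coefficients 1,3,3,1,0,0 for degrees 0…5.
Finally multiplying by (1 + y + y^2 + y^3 + y^4), the product of all factors after the first has coefficients 1,4,7,8,8,7 for degrees 0…5.
[y^5] = 1·7 + 1·8 + 1·8 + 1·7 = 30.

30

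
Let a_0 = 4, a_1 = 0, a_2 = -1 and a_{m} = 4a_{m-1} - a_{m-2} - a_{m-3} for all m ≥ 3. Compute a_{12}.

-998001

The ordinary generating function has denominator 1 - 4x + x^2 + x^3.
Iterating the recurrence: a_0,…,a_{12} = 4, 0, -1, -8, -31, -115, -421, -1538, -5616, -20505, -74866, -273343, -998001.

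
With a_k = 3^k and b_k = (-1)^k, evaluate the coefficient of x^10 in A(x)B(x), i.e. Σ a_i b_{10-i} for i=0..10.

This is [x^10] in the product of the two ordinary generating functions.
Σ = 1·1 + 3·(-1) + 9·1 + 27·(-1) + 81·1 + 243·(-1) + 729·1 + 2187·(-1) + 6561·1 + 19683·(-1) + 59049·1 = 44287.

44287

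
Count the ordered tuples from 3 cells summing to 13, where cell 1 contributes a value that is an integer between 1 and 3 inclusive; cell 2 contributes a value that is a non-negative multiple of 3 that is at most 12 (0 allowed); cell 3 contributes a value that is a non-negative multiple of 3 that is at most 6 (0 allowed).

3

The generating function for the choices is (z + z² + z³)·(1 + z³ + z⁶ + z⁹ + z¹²)·(1 + z³ + z⁶); the count is [z¹³].
(z + z² + z³) has coefficients 0,1,1,1 for degrees 0…3.
(1 + z³ + z⁶ + z⁹ + z¹²) has coefficients 1,0,0,1,0,0,1,0,0,1,0,0,1,0 for degrees 0…13.
Finally multiplying by (1 + z³ + z⁶), the product of all factors after the first has coefficients 1,0,0,2,0,0,3,0,0,3,0,0,3,0 for degrees 0…13.
[z¹³] = 1·3 + 1·0 + 1·0 = 3.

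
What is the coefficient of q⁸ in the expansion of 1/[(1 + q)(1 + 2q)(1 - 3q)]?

3157

Partial fractions give a closed form: a_n = (-1/4)·(-1)^n + (4/5)·(-2)^n + (9/20)·3^n.
At n = 8: a_8 = 3157.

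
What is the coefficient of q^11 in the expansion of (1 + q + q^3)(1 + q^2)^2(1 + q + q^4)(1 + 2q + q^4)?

5

(1 + q + q^3) has coefficients 1,1,0,1 for degrees 0…3.
(1 + q^2)^2 has coefficients 1,0,2,0,1,0,0,0,0,0,0,0 for degrees 0…11.
Multiplying by (1 + q + q^4) gives running coefficients 1,1,2,2,2,1,2,0,1,0,0,0 for degrees 0…11.
Finally multiplying by (1 + 2q + q^4), the product of all factors after the first has coefficients 1,3,4,6,7,6,6,6,3,3,2,0 for degrees 0…11.
[q^11] = 1·0 + 1·2 + 1·3 = 5.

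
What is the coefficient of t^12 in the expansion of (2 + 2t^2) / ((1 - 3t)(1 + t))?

885736

The denominator gives the recurrence a_n = 2a_(n−1) + 3a_(n−2) for n ≥ 3; the numerator fixes a_0 = 2, a_1 = 4, a_2 = 16.
Iterating: 2, 4, 16, 44, 136, 404, 1216, 3644, 10936, 32804, 98416, 295244, 885736, so a_12 = 885736.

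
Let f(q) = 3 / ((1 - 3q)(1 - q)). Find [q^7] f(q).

Partial fractions give a closed form: a_n = (9/2)·3^n + (-3/2)·1^n.
At n = 7: a_7 = 9840.

9840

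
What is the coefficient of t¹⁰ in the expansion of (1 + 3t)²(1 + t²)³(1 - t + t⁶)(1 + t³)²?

(1 + 3t)² has coefficients 1,6,9 for degrees 0…2.
(1 + t²)³ has coefficients 1,0,3,0,3,0,1,0,0,0,0 for degrees 0…10.
Multiplying by (1 - t + t⁶) gives running coefficients 1,-1,3,-3,3,-3,2,-1,3,0,3 for degrees 0…10.
Finally multiplying by (1 + t³)², the product of all factors after the first has coefficients 1,-1,3,-1,1,3,-3,4,0,1,4 for degrees 0…10.
[t¹⁰] = 1·4 + 6·1 + 9·0 = 10.

10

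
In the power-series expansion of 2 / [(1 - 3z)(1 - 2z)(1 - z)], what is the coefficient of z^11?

Partial fractions give a closed form: a_n = (9)·3^n + (-8)·2^n + (1)·1^n.
At n = 11: a_11 = 1577940.

1577940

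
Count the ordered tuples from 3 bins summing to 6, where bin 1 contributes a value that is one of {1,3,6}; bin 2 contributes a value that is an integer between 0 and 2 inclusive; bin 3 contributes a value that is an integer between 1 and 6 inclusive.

The generating function for the choices is (q + q^3 + q^6)·(1 + q + q^2)·(q + q^2 + q^3 + q^4 + q^5 + q^6); the count is [q^6].
(q + q^3 + q^6) has coefficients 0,1,0,1,0,0,1 for degrees 0…6.
(1 + q + q^2) has coefficients 1,1,1,0,0,0,0 for degrees 0…6.
Finally multiplying by (q + q^2 + q^3 + q^4 + q^5 + q^6), the product of all factors after the first has coefficients 0,1,2,3,3,3,3 for degrees 0…6.
[q^6] = 1·3 + 1·3 + 1·0 = 6.

6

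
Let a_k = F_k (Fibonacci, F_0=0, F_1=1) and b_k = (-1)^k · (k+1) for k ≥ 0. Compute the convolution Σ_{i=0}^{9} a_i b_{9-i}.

This is [x^9] in the product of the two ordinary generating functions.
Σ = 0·(-10) + 1·9 + 1·(-8) + 2·7 + 3·(-6) + 5·5 + 8·(-4) + 13·3 + 21·(-2) + 34·1 = 21.

21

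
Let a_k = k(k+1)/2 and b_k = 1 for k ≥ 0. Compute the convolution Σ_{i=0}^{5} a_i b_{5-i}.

Write out a_i and b_{5-i} for i = 0,…,5 and sum the products.
Σ = 0·1 + 1·1 + 3·1 + 6·1 + 10·1 + 15·1 = 35.

35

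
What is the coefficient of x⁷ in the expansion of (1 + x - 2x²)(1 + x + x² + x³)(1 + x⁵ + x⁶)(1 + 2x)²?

(1 + x - 2x²) has coefficients 1,1,-2 for degrees 0…2.
(1 + x + x² + x³) has coefficients 1,1,1,1,0,0,0,0 for degrees 0…7.
Multiplying by (1 + x⁵ + x⁶) gives running coefficients 1,1,1,1,0,1,2,2 for degrees 0…7.
Finally multiplying by (1 + 2x)², the product of all factors after the first has coefficients 1,5,9,9,8,5,6,14 for degrees 0…7.
[x⁷] = 1·14 + 1·6 − 2·5 = 10.

10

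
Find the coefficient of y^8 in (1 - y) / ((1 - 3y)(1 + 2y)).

2778

The denominator gives the recurrence a_n = a_(n−1) + 6a_(n−2) for n ≥ 3; the numerator fixes a_0 = 1, a_1 = 0, a_2 = 6.
Iterating: 1, 0, 6, 6, 42, 78, 330, 798, 2778, so a_8 = 2778.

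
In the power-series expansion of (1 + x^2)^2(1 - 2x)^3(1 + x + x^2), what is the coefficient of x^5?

-17

(1 + x^2)^2 has coefficients 1,0,2,0,1 for degrees 0…4.
(1 - 2x)^3 has coefficients 1,-6,12,-8,0,0 for degrees 0…5.
Finally multiplying by (1 + x + x^2), the product of all factors after the first has coefficients 1,-5,7,-2,4,-8 for degrees 0…5.
[x^5] = 1·(-8) + 2·(-2) + 1·(-5) = -17.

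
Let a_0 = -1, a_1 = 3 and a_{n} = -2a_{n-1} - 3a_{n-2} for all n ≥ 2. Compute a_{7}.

69

The ordinary generating function has denominator 1 + 2t + 3t^2.
Iterating the recurrence: a_0,…,a_{7} = -1, 3, -3, -3, 15, -21, -3, 69.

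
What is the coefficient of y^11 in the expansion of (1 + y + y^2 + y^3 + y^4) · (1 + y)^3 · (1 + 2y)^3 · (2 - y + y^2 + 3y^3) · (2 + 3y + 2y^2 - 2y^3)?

(1 + y + y^2 + y^3 + y^4) has coefficients 1,1,1,1,1 for degrees 0…4.
(1 + y)^3 has coefficients 1,3,3,1,0,0,0,0,0,0,0,0 for degrees 0…11.
Multiplying by (1 + 2y)^3 gives running coefficients 1,9,33,63,66,36,8,0,0,0,0,0 for degrees 0…11.
Multiplying by (2 - y + y^2 + 3y^3) gives running coefficients 2,17,58,105,129,168,235,226,116,24,0,0 for degrees 0…11.
Finally multiplying by (2 + 3y + 2y^2 - 2y^3), the product of all factors after the first has coefficients 4,40,171,414,655,817,1022,1235,1044,378,-148,-184 for degrees 0…11.
[y^11] = 1·(-184) + 1·(-148) + 1·378 + 1·1044 + 1·1235 = 2325.

2325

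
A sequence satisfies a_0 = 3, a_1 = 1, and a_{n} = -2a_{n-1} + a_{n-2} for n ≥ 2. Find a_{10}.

577

The ordinary generating function has denominator 1 + 2t - t^2.
Iterating the recurrence: a_0,…,a_{10} = 3, 1, 1, -1, 3, -7, 17, -41, 99, -239, 577.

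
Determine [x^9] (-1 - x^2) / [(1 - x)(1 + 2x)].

The denominator gives the recurrence a_n = −a_(n−1) + 2a_(n−2) for n ≥ 3; the numerator fixes a_0 = -1, a_1 = 1, a_2 = -4.
Iterating: -1, 1, -4, 6, -14, 26, -54, 106, -214, 426, so a_9 = 426.

426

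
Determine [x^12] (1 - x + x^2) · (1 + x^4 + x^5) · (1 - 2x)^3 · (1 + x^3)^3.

(1 - x + x^2) has coefficients 1,-1,1 for degrees 0…2.
(1 + x^4 + x^5) has coefficients 1,0,0,0,1,1,0,0,0,0,0,0,0 for degrees 0…12.
Multiplying by (1 - 2x)^3 gives running coefficients 1,-6,12,-8,1,-5,6,4,-8,0,0,0,0 for degrees 0…12.
Finally multiplying by (1 + x^3)^3, the product of all factors after the first has coefficients 1,-6,12,-5,-17,31,-15,-11,13,-5,9,-27,10 for degrees 0…12.
[x^12] = 1·10 − 1·(-27) + 1·9 = 46.

46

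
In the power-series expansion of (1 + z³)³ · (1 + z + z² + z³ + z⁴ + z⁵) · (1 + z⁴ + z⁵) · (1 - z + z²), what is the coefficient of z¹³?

14

(1 + z³)³ has coefficients 1,0,0,3,0,0,3,0,0,1 for degrees 0…9.
(1 + z + z² + z³ + z⁴ + z⁵) has coefficients 1,1,1,1,1,1,0,0,0,0,0,0,0,0 for degrees 0…13.
Multiplying by (1 + z⁴ + z⁵) gives running coefficients 1,1,1,1,2,3,2,2,2,2,1,0,0,0 for degrees 0…13.
Finally multiplying by (1 - z + z²), the product of all factors after the first has coefficients 1,0,1,1,2,2,1,3,2,2,1,1,1,0 for degrees 0…13.
[z¹³] = 1·0 + 3·1 + 3·3 + 1·2 = 14.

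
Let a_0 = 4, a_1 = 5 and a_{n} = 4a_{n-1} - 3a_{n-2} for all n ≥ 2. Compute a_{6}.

368

The ordinary generating function has denominator 1 - 4x + 3x^2.
Iterating the recurrence: a_0,…,a_{6} = 4, 5, 8, 17, 44, 125, 368.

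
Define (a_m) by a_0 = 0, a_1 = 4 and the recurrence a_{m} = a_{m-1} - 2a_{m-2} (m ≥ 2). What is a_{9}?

-68

The ordinary generating function has denominator 1 - z + 2z^2.
Iterating the recurrence: a_0,…,a_{9} = 0, 4, 4, -4, -12, -4, 20, 28, -12, -68.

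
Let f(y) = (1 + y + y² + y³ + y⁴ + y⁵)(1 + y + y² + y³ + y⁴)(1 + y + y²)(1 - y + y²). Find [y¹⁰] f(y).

(1 + y + y² + y³ + y⁴ + y⁵) has coefficients 1,1,1,1,1,1 for degrees 0…5.
(1 + y + y² + y³ + y⁴) has coefficients 1,1,1,1,1,0,0,0,0,0,0 for degrees 0…10.
Multiplying by (1 + y + y²) gives running coefficients 1,2,3,3,3,2,1,0,0,0,0 for degrees 0…10.
Finally multiplying by (1 - y + y²), the product of all factors after the first has coefficients 1,1,2,2,3,2,2,1,1,0,0 for degrees 0…10.
[y¹⁰] = 1·0 + 1·0 + 1·1 + 1·1 + 1·2 + 1·2 = 6.

6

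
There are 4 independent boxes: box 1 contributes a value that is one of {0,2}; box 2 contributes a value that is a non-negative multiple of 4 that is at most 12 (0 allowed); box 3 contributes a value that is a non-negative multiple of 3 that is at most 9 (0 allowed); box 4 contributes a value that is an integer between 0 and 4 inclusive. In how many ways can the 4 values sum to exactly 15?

The generating function for the choices is (1 + y²)·(1 + y⁴ + y⁸ + y¹²)·(1 + y³ + y⁶ + y⁹)·(1 + y + y² + y³ + y⁴); the count is [y¹⁵].
(1 + y²) has coefficients 1,0,1 for degrees 0…2.
(1 + y⁴ + y⁸ + y¹²) has coefficients 1,0,0,0,1,0,0,0,1,0,0,0,1,0,0,0 for degrees 0…15.
Multiplying by (1 + y³ + y⁶ + y⁹) gives running coefficients 1,0,0,1,1,0,1,1,1,1,1,1,1,1,1,1 for degrees 0…15.
Finally multiplying by (1 + y + y² + y³ + y⁴), the product of all factors after the first has coefficients 1,1,1,2,3,2,3,4,4,4,5,5,5,5,5,5 for degrees 0…15.
[y¹⁵] = 1·5 + 1·5 = 10.

10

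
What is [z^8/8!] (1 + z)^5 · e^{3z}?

2180601

The EGF product rule gives c_8 = Σ_{k_1+k_2=8} C(8; k_1,k_2) · ∏ g_i(k_i), where (1+z)^5 gives the falling factorial (5)_k; e^{3z} gives (3)^k.
g_1(k) for k = 0…8: 1, 5, 20, 60, 120, 120, 0, 0, 0.
g_2(k) for k = 0…8: 1, 3, 9, 27, 81, 243, 729, 2187, 6561.
c_8 = Σ_k C(8,k)·g_1(k)·g_2(8−k) = 1·1·6561 + 8·5·2187 + 28·20·729 + 56·60·243 + 70·120·81 + 56·120·27 = 6561 + 87480 + 408240 + 816480 + 680400 + 181440 = 2180601.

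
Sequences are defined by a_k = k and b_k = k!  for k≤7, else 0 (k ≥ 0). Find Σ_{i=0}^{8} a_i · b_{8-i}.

6993

This is [x^8] in the product of the two ordinary generating functions.
Σ = 0·0 + 1·5040 + 2·720 + 3·120 + 4·24 + 5·6 + 6·2 + 7·1 + 8·1 = 6993.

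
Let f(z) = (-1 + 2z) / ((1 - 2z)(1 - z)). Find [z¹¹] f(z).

-1

Partial fractions give a closed form: a_n = (-1)·1^n.
At n = 11: a_11 = -1.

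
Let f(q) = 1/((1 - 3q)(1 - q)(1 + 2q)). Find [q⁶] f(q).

Partial fractions give a closed form: a_n = (9/10)·3^n + (-1/6)·1^n + (4/15)·(-2)^n.
At n = 6: a_6 = 673.

673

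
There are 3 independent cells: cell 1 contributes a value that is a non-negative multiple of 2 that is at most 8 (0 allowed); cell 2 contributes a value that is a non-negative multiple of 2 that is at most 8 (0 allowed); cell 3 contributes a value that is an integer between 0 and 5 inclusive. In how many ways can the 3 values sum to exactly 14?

The generating function for the choices is (1 + y^2 + y^4 + y^6 + y^8)·(1 + y^2 + y^4 + y^6 + y^8)·(1 + y + y^2 + y^3 + y^4 + y^5); the count is [y^14].
(1 + y^2 + y^4 + y^6 + y^8) has coefficients 1,0,1,0,1,0,1,0,1 for degrees 0…8.
(1 + y^2 + y^4 + y^6 + y^8) has coefficients 1,0,1,0,1,0,1,0,1,0,0,0,0,0,0 for degrees 0…14.
Finally multiplying by (1 + y + y^2 + y^3 + y^4 + y^5), the product of all factors after the first has coefficients 1,1,2,2,3,3,3,3,3,3,2,2,1,1,0 for degrees 0…14.
[y^14] = 1·0 + 1·1 + 1·2 + 1·3 + 1·3 = 9.

9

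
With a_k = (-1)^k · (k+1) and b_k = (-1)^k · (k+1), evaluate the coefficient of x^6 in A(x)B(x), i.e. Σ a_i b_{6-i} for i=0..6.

84

This is [x^6] in the product of the two ordinary generating functions.
Σ = 1·7 − 2·(-6) + 3·5 − 4·(-4) + 5·3 − 6·(-2) + 7·1 = 84.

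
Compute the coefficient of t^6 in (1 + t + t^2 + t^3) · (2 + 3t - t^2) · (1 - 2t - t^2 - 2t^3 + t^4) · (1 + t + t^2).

-34

(1 + t + t^2 + t^3) has coefficients 1,1,1,1 for degrees 0…3.
(2 + 3t - t^2) has coefficients 2,3,-1,0,0,0,0 for degrees 0…6.
Multiplying by (1 - 2t - t^2 - 2t^3 + t^4) gives running coefficients 2,-1,-9,-5,-3,5,-1 for degrees 0…6.
Finally multiplying by (1 + t + t^2), the product of all factors after the first has coefficients 2,1,-8,-15,-17,-3,1 for degrees 0…6.
[t^6] = 1·1 + 1·(-3) + 1·(-17) + 1·(-15) = -34.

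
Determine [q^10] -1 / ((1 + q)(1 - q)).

Partial fractions give a closed form: a_n = (-1/2)·(-1)^n + (-1/2)·1^n.
At n = 10: a_10 = -1.

-1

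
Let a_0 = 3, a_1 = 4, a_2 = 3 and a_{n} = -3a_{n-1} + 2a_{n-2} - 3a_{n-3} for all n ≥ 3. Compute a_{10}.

The ordinary generating function has denominator 1 + 3z - 2z^2 + 3z^3.
Iterating the recurrence: a_0,…,a_{10} = 3, 4, 3, -10, 24, -101, 381, -1417, 5316, -19925, 74658.

74658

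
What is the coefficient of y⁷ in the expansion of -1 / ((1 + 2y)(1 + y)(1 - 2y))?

Partial fractions give a closed form: a_n = (-1)·(-2)^n + (1/3)·(-1)^n + (-1/3)·2^n.
At n = 7: a_7 = 85.

85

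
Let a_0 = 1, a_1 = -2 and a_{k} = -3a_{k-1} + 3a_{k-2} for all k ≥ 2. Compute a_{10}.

The ordinary generating function has denominator 1 + 3z - 3z^2.
Iterating the recurrence: a_0,…,a_{10} = 1, -2, 9, -33, 126, -477, 1809, -6858, 26001, -98577, 373734.

373734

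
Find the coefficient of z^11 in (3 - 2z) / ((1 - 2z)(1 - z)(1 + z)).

5460

Partial fractions give a closed form: a_n = (8/3)·2^n + (-1/2)·1^n + (5/6)·(-1)^n.
At n = 11: a_11 = 5460.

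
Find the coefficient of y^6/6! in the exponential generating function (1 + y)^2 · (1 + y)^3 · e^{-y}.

151

The EGF product rule gives c_6 = Σ_{k_1+k_2+k_3=6} C(6; k_1,k_2,k_3) · ∏ g_i(k_i), where (1+y)^2 gives the falling factorial (2)_k; (1+y)^3 gives the falling factorial (3)_k; e^{-y} gives (-1)^k.
g_1(k) for k = 0…6: 1, 2, 2, 0, 0, 0, 0.
g_2(k) for k = 0…6: 1, 3, 6, 6, 0, 0, 0.
g_3(k) for k = 0…6: 1, -1, 1, -1, 1, -1, 1.
First combine the last two factors: h(k) = Σ_j C(k,j)·g_2(j)·g_3(k−j) for k = 0…6: 1, 2, 1, -4, 1, 14, -47.
c_6 = Σ_k C(6,k)·g_1(k)·h(6−k) = 1·1·(-47) + 6·2·14 + 15·2·1 = −47 + 168 + 30 = 151.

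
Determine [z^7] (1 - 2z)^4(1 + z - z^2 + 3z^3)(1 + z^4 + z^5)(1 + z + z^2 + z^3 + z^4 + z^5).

(1 - 2z)^4 has coefficients 1,-8,24,-32,16 for degrees 0…4.
(1 + z - z^2 + 3z^3) has coefficients 1,1,-1,3,0,0,0,0 for degrees 0…7.
Multiplying by (1 + z^4 + z^5) gives running coefficients 1,1,-1,3,1,2,0,2 for degrees 0…7.
Finally multiplying by (1 + z + z^2 + z^3 + z^4 + z^5), the product of all factors after the first has coefficients 1,2,1,4,5,7,6,7 for degrees 0…7.
[z^7] = 1·7 − 8·6 + 24·7 − 32·5 + 16·4 = 31.

31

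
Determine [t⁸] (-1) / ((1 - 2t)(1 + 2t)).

-256

The denominator gives the recurrence a_n = 4a_(n−2) for n ≥ 2; the numerator fixes a_0 = -1, a_1 = 0.
Iterating: -1, 0, -4, 0, -16, 0, -64, 0, -256, so a_8 = -256.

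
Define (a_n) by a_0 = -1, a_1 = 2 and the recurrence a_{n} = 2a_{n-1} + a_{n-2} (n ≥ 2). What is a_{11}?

The ordinary generating function has denominator 1 - 2t - t^2.
Iterating the recurrence: a_0,…,a_{11} = -1, 2, 3, 8, 19, 46, 111, 268, 647, 1562, 3771, 9104.

9104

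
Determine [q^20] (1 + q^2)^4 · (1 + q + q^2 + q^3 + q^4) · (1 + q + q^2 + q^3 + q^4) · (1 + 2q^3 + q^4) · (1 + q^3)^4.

1720

(1 + q^2)^4 has coefficients 1,0,4,0,6,0,4,0,1 for degrees 0…8.
(1 + q + q^2 + q^3 + q^4) has coefficients 1,1,1,1,1,0,0,0,0,0,0,0,0,0,0,0,0,0,0,0,0 for degrees 0…20.
Multiplying by (1 + q + q^2 + q^3 + q^4) gives running coefficients 1,2,3,4,5,4,3,2,1,0,0,0,0,0,0,0,0,0,0,0,0 for degrees 0…20.
Multiplying by (1 + 2q^3 + q^4) gives running coefficients 1,2,3,6,10,12,14,16,14,10,7,4,1,0,0,0,0,0,0,0,0 for degrees 0…20.
Finally multiplying by (1 + q^3)^4, the product of all factors after the first has coefficients 1,2,3,10,18,24,44,68,80,106,139,144,150,166,151,126,116,92,60,44,30 for degrees 0…20.
[q^20] = 1·30 + 4·60 + 6·116 + 4·151 + 1·150 = 1720.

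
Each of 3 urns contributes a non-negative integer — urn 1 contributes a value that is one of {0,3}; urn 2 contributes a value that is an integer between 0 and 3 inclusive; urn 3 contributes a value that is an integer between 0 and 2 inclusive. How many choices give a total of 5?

The generating function for the choices is (1 + z^3)·(1 + z + z^2 + z^3)·(1 + z + z^2); the count is [z^5].
(1 + z^3) has coefficients 1,0,0,1 for degrees 0…3.
(1 + z + z^2 + z^3) has coefficients 1,1,1,1,0,0 for degrees 0…5.
Finally multiplying by (1 + z + z^2), the product of all factors after the first has coefficients 1,2,3,3,2,1 for degrees 0…5.
[z^5] = 1·1 + 1·3 = 4.

4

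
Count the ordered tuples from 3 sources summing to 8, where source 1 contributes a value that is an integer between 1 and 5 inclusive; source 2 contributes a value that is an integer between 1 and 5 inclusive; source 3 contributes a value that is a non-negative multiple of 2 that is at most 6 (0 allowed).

12

The generating function for the choices is (t + t^2 + t^3 + t^4 + t^5)·(t + t^2 + t^3 + t^4 + t^5)·(1 + t^2 + t^4 + t^6); the count is [t^8].
(t + t^2 + t^3 + t^4 + t^5) has coefficients 0,1,1,1,1,1 for degrees 0…5.
(t + t^2 + t^3 + t^4 + t^5) has coefficients 0,1,1,1,1,1,0,0,0 for degrees 0…8.
Finally multiplying by (1 + t^2 + t^4 + t^6), the product of all factors after the first has coefficients 0,1,1,2,2,3,2,3,2 for degrees 0…8.
[t^8] = 1·3 + 1·2 + 1·3 + 1·2 + 1·2 = 12.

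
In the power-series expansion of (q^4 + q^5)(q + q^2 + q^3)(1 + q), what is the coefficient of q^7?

4

(q^4 + q^5) has coefficients 0,0,0,0,1,1 for degrees 0…5.
(q + q^2 + q^3) has coefficients 0,1,1,1,0,0,0,0 for degrees 0…7.
Finally multiplying by (1 + q), the product of all factors after the first has coefficients 0,1,2,2,1,0,0,0 for degrees 0…7.
[q^7] = 1·2 + 1·2 = 4.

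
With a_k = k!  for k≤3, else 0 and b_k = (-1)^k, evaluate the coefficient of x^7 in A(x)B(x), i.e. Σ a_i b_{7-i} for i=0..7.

4

Write out a_i and b_{7-i} for i = 0,…,7 and sum the products.
Σ = 1·(-1) + 1·1 + 2·(-1) + 6·1 + 0·(-1) + 0·1 + 0·(-1) + 0·1 = 4.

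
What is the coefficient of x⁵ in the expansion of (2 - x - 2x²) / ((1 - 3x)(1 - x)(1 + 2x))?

Partial fractions give a closed form: a_n = (13/10)·3^n + (1/6)·1^n + (8/15)·(-2)^n.
At n = 5: a_5 = 299.

299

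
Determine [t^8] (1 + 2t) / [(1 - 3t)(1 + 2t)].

6561

The denominator gives the recurrence a_n = a_(n−1) + 6a_(n−2) for n ≥ 3; the numerator fixes a_0 = 1, a_1 = 3, a_2 = 9.
Iterating: 1, 3, 9, 27, 81, 243, 729, 2187, 6561, so a_8 = 6561.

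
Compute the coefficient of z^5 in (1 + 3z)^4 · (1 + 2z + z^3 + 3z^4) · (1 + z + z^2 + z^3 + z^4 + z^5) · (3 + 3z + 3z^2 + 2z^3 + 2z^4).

(1 + 3z)^4 has coefficients 1,12,54,108,81 for degrees 0…4.
(1 + 2z + z^3 + 3z^4) has coefficients 1,2,0,1,3,0 for degrees 0…5.
Multiplying by (1 + z + z^2 + z^3 + z^4 + z^5) gives running coefficients 1,3,3,4,7,7 for degrees 0…5.
Finally multiplying by (3 + 3z + 3z^2 + 2z^3 + 2z^4), the product of all factors after the first has coefficients 3,12,21,32,50,66 for degrees 0…5.
[z^5] = 1·66 + 12·50 + 54·32 + 108·21 + 81·12 = 5634.

5634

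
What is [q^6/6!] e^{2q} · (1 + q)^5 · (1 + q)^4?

523072

The EGF product rule gives c_6 = Σ_{k_1+k_2+k_3=6} C(6; k_1,k_2,k_3) · ∏ g_i(k_i), where e^{2q} gives (2)^k; (1+q)^5 gives the falling factorial (5)_k; (1+q)^4 gives the falling factorial (4)_k.
g_1(k) for k = 0…6: 1, 2, 4, 8, 16, 32, 64.
g_2(k) for k = 0…6: 1, 5, 20, 60, 120, 120, 0.
g_3(k) for k = 0…6: 1, 4, 12, 24, 24, 0, 0.
First combine the last two factors: h(k) = Σ_j C(k,j)·g_2(j)·g_3(k−j) for k = 0…6: 1, 9, 72, 504, 3024, 15120, 60480.
c_6 = Σ_k C(6,k)·g_1(k)·h(6−k) = 1·1·60480 + 6·2·15120 + 15·4·3024 + 20·8·504 + 15·16·72 + 6·32·9 + 1·64·1 = 60480 + 181440 + 181440 + 80640 + 17280 + 1728 + 64 = 523072.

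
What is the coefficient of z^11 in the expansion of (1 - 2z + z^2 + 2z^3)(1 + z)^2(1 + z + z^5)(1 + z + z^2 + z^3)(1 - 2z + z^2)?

(1 - 2z + z^2 + 2z^3) has coefficients 1,-2,1,2 for degrees 0…3.
(1 + z)^2 has coefficients 1,2,1,0,0,0,0,0,0,0,0,0 for degrees 0…11.
Multiplying by (1 + z + z^5) gives running coefficients 1,3,3,1,0,1,2,1,0,0,0,0 for degrees 0…11.
Multiplying by (1 + z + z^2 + z^3) gives running coefficients 1,4,7,8,7,5,4,4,4,3,1,0 for degrees 0…11.
Finally multiplying by (1 - 2z + z^2), the product of all factors after the first has coefficients 1,2,0,-2,-2,-1,1,1,0,-1,-1,1 for degrees 0…11.
[z^11] = 1·1 − 2·(-1) + 1·(-1) + 2·0 = 2.

2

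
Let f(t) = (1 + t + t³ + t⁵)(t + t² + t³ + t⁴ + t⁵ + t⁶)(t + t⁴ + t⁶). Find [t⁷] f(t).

(1 + t + t³ + t⁵) has coefficients 1,1,0,1,0,1 for degrees 0…5.
(t + t² + t³ + t⁴ + t⁵ + t⁶) has coefficients 0,1,1,1,1,1,1,0 for degrees 0…7.
Finally multiplying by (t + t⁴ + t⁶), the product of all factors after the first has coefficients 0,0,1,1,1,2,2,3 for degrees 0…7.
[t⁷] = 1·3 + 1·2 + 1·1 + 1·1 = 7.

7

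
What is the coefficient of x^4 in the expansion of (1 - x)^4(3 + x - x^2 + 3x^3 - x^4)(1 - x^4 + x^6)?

-23

(1 - x)^4 has coefficients 1,-4,6,-4,1 for degrees 0…4.
(3 + x - x^2 + 3x^3 - x^4) has coefficients 3,1,-1,3,-1 for degrees 0…4.
Finally multiplying by (1 - x^4 + x^6), the product of all factors after the first has coefficients 3,1,-1,3,-4 for degrees 0…4.
[x^4] = 1·(-4) − 4·3 + 6·(-1) − 4·1 + 1·3 = -23.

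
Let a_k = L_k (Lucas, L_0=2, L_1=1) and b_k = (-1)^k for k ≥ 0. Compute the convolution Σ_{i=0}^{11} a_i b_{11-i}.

Write out a_i and b_{11-i} for i = 0,…,11 and sum the products.
Σ = 2·(-1) + 1·1 + 3·(-1) + 4·1 + 7·(-1) + 11·1 + 18·(-1) + 29·1 + 47·(-1) + 76·1 + 123·(-1) + 199·1 = 120.

120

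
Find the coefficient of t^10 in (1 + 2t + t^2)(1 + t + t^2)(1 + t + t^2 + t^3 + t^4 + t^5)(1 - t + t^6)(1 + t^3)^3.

20

(1 + 2t + t^2) has coefficients 1,2,1 for degrees 0…2.
(1 + t + t^2) has coefficients 1,1,1,0,0,0,0,0,0,0,0 for degrees 0…10.
Multiplying by (1 + t + t^2 + t^3 + t^4 + t^5) gives running coefficients 1,2,3,3,3,3,2,1,0,0,0 for degrees 0…10.
Multiplying by (1 - t + t^6) gives running coefficients 1,1,1,0,0,0,0,1,2,3,3 for degrees 0…10.
Finally multiplying by (1 + t^3)^3, the product of all factors after the first has coefficients 1,1,1,3,3,3,3,4,5,4,7 for degrees 0…10.
[t^10] = 1·7 + 2·4 + 1·5 = 20.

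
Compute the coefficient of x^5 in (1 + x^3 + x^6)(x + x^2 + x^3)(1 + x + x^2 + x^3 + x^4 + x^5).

5

(1 + x^3 + x^6) has coefficients 1,0,0,1,0,0 for degrees 0…5.
(x + x^2 + x^3) has coefficients 0,1,1,1,0,0 for degrees 0…5.
Finally multiplying by (1 + x + x^2 + x^3 + x^4 + x^5), the product of all factors after the first has coefficients 0,1,2,3,3,3 for degrees 0…5.
[x^5] = 1·3 + 1·2 = 5.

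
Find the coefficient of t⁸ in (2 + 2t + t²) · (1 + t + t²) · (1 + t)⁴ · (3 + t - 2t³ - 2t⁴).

-204

(2 + 2t + t²) has coefficients 2,2,1 for degrees 0…2.
(1 + t + t²) has coefficients 1,1,1,0,0,0,0,0,0 for degrees 0…8.
Multiplying by (1 + t)⁴ gives running coefficients 1,5,11,14,11,5,1,0,0 for degrees 0…8.
Finally multiplying by (3 + t - 2t³ - 2t⁴), the product of all factors after the first has coefficients 3,16,38,51,35,-6,-42,-49,-32 for degrees 0…8.
[t⁸] = 2·(-32) + 2·(-49) + 1·(-42) = -204.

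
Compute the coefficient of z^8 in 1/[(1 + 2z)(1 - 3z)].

4039

The denominator gives the recurrence a_n = a_(n−1) + 6a_(n−2) for n ≥ 2; the numerator fixes a_0 = 1, a_1 = 1.
Iterating: 1, 1, 7, 13, 55, 133, 463, 1261, 4039, so a_8 = 4039.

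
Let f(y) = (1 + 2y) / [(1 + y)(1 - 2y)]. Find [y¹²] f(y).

Partial fractions give a closed form: a_n = (-1/3)·(-1)^n + (4/3)·2^n.
At n = 12: a_12 = 5461.

5461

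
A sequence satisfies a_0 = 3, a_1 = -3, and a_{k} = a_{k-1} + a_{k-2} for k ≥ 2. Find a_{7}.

-15

The ordinary generating function has denominator 1 - z - z^2.
Iterating the recurrence: a_0,…,a_{7} = 3, -3, 0, -3, -3, -6, -9, -15.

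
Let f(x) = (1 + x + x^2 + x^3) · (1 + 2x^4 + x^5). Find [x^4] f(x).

(1 + x + x^2 + x^3) has coefficients 1,1,1,1 for degrees 0…3.
(1 + 2x^4 + x^5) has coefficients 1,0,0,0,2 for degrees 0…4.
[x^4] = 1·2 + 1·0 + 1·0 + 1·0 = 2.

2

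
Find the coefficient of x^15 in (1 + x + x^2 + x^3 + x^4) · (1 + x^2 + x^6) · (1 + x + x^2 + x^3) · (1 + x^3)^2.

(1 + x + x^2 + x^3 + x^4) has coefficients 1,1,1,1,1 for degrees 0…4.
(1 + x^2 + x^6) has coefficients 1,0,1,0,0,0,1,0,0,0,0,0,0,0,0,0 for degrees 0…15.
Multiplying by (1 + x + x^2 + x^3) gives running coefficients 1,1,2,2,1,1,1,1,1,1,0,0,0,0,0,0 for degrees 0…15.
Finally multiplying by (1 + x^3)^2, the product of all factors after the first has coefficients 1,1,2,4,3,5,6,4,5,5,3,3,3,1,1,1 for degrees 0…15.
[x^15] = 1·1 + 1·1 + 1·1 + 1·3 + 1·3 = 9.

9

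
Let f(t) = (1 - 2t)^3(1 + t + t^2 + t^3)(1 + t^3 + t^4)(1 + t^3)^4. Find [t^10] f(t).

(1 - 2t)^3 has coefficients 1,-6,12,-8 for degrees 0…3.
(1 + t + t^2 + t^3) has coefficients 1,1,1,1,0,0,0,0,0,0,0 for degrees 0…10.
Multiplying by (1 + t^3 + t^4) gives running coefficients 1,1,1,2,2,2,2,1,0,0,0 for degrees 0…10.
Finally multiplying by (1 + t^3)^4, the product of all factors after the first has coefficients 1,1,1,6,6,6,16,15,14,24,20 for degrees 0…10.
[t^10] = 1·20 − 6·24 + 12·14 − 8·15 = -76.

-76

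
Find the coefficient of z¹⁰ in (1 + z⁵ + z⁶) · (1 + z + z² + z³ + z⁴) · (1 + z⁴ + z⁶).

(1 + z⁵ + z⁶) has coefficients 1,0,0,0,0,1,1 for degrees 0…6.
(1 + z + z² + z³ + z⁴) has coefficients 1,1,1,1,1,0,0,0,0,0,0 for degrees 0…10.
Finally multiplying by (1 + z⁴ + z⁶), the product of all factors after the first has coefficients 1,1,1,1,2,1,2,2,2,1,1 for degrees 0…10.
[z¹⁰] = 1·1 + 1·1 + 1·2 = 4.

4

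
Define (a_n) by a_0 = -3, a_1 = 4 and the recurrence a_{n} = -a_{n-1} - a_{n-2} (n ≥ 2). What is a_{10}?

The ordinary generating function has denominator 1 + x + x^2.
Iterating the recurrence: a_0,…,a_{10} = -3, 4, -1, -3, 4, -1, -3, 4, -1, -3, 4.

4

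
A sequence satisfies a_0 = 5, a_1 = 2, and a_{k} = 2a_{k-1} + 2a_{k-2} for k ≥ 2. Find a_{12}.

The ordinary generating function has denominator 1 - 2y - 2y^2.
Iterating the recurrence: a_0,…,a_{12} = 5, 2, 14, 32, 92, 248, 680, 1856, 5072, 13856, 37856, 103424, 282560.

282560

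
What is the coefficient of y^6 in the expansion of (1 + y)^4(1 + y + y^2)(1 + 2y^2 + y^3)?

(1 + y)^4 has coefficients 1,4,6,4,1 for degrees 0…4.
(1 + y + y^2) has coefficients 1,1,1,0,0,0,0 for degrees 0…6.
Finally multiplying by (1 + 2y^2 + y^3), the product of all factors after the first has coefficients 1,1,3,3,3,1,0 for degrees 0…6.
[y^6] = 1·0 + 4·1 + 6·3 + 4·3 + 1·3 = 37.

37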